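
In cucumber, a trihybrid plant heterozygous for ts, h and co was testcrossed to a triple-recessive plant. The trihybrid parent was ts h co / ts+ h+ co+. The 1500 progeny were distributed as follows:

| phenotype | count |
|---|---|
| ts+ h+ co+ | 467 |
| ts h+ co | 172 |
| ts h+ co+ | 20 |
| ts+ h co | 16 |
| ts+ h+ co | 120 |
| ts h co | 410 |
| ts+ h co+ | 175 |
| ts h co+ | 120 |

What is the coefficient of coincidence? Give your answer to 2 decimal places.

0.51

The two rarest classes, ts+ h co and ts h+ co+, are the double crossovers. Comparing them with the parentals, only the ts allele has switched, so ts is the middle locus and the order is h – ts – co.
h–ts: (347 + 36)/1500 = 0.2553; ts–co: (240 + 36)/1500 = 0.1840.
Expected DCO frequency = 0.2553 × 0.1840 ≈ 0.04698; observed = 36/1500 ≈ 0.02400.
Coefficient of coincidence = 0.02400/0.04698 ≈ 0.51.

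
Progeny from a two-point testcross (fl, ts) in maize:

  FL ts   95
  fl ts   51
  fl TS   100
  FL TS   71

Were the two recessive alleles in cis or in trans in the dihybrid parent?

The two most frequent classes are FL ts (95) and fl TS (100); these are the parental (non-recombinant) types.
So the F1 carried FL ts on one chromosome and fl TS on the other — the recessive alleles are on opposite chromosomes (trans / repulsion).

trans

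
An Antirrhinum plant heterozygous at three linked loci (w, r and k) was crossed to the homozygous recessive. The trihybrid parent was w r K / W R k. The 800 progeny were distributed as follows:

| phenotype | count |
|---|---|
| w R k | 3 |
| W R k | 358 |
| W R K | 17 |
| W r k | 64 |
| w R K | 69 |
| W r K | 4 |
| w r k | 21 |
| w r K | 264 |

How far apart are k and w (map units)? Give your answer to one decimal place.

The two rarest classes, W r K and w R k, are the double crossovers. Comparing them with the parentals, only the w allele has switched, so w is the middle locus and the order is k – w – r.
Crossovers in the k–w interval produce the single-crossover classes w r k and W R K (21 + 17 = 38) plus the double crossovers (7).
RF(k–w) = (38 + 7) / 800 = 45/800 = 0.0563 → 5.6 map units.

5.6 map units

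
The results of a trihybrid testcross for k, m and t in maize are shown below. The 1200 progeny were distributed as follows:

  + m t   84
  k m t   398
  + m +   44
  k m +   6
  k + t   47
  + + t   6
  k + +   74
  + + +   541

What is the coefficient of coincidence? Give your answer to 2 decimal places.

0.82

The two most frequent reciprocal classes, + + + and k m t, are the parental types, so the F1 was + + + / k m t.
The two rarest classes, + + t and k m +, are the double crossovers. Comparing them with the parentals, only the t allele has switched, so t is the middle locus and the order is k – t – m.
k–t: (158 + 12)/1200 = 0.1417; t–m: (91 + 12)/1200 = 0.0858.
Expected DCO frequency = 0.1417 × 0.0858 ≈ 0.01216; observed = 12/1200 ≈ 0.01000.
Coefficient of coincidence = 0.01000/0.01216 ≈ 0.82.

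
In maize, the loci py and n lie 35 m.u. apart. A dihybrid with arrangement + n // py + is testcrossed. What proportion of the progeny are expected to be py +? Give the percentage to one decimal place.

32.5%

A map distance of 35 m.u. corresponds to a recombination frequency of 0.350.
The F1 is + n / py +, so py + is a parental gamete class with expected frequency (1 − r)/2 = 0.650/2 = 0.3250.
That is 0.3250 = 32.5% of the progeny.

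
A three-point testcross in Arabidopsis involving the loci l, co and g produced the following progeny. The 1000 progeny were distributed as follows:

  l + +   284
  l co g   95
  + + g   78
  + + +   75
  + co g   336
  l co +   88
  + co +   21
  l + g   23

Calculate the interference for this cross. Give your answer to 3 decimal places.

The two most frequent reciprocal classes, l + + and + co g, are the parental types, so the F1 was l + + / + co g.
The two rarest classes, l + g and + co +, are the double crossovers. Comparing them with the parentals, only the g allele has switched, so g is the middle locus and the order is l – g – co.
l–g: (170 + 44)/1000 = 0.2140; g–co: (166 + 44)/1000 = 0.2100.
Expected DCO frequency = 0.2140 × 0.2100 ≈ 0.04494; observed = 44/1000 ≈ 0.04400.
Coefficient of coincidence = 0.04400/0.04494 ≈ 0.979; interference = 1 − 0.979 = 0.021.

0.021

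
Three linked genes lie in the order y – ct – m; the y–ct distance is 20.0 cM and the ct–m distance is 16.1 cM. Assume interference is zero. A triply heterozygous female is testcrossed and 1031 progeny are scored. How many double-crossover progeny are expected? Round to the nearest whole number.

33

Map distances give recombination frequencies of 0.200 and 0.161 for the two intervals.
With no interference, expected double-crossover frequency = 0.200 × 0.161 = 0.03220.
Expected number = 0.03220 × 1031 = 33.20 ≈ 33.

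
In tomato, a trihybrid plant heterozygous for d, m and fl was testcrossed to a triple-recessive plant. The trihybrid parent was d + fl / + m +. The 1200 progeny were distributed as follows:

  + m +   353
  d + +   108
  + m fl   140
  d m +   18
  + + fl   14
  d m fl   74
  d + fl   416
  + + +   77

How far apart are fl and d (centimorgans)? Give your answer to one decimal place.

23.3 centimorgans

The two rarest classes, + + fl and d m +, are the double crossovers. Comparing them with the parentals, only the d allele has switched, so d is the middle locus and the order is fl – d – m.
Crossovers in the fl–d interval produce the single-crossover classes d + + and + m fl (108 + 140 = 248) plus the double crossovers (32).
RF(fl–d) = (248 + 32) / 1200 = 280/1200 = 0.2333 → 23.3 centimorgans.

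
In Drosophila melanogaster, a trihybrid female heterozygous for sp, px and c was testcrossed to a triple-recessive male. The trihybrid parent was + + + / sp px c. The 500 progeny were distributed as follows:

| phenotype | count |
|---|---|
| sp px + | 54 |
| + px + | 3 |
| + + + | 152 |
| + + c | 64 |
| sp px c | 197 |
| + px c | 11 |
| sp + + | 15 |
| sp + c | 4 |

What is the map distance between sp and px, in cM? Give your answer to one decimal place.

6.6 cM

The two rarest classes, + px + and sp + c, are the double crossovers. Comparing them with the parentals, only the px allele has switched, so px is the middle locus and the order is c – px – sp.
Crossovers in the px–sp interval produce the single-crossover classes sp + + and + px c (15 + 11 = 26) plus the double crossovers (7).
RF(px–sp) = (26 + 7) / 500 = 33/500 = 0.0660 → 6.6 cM.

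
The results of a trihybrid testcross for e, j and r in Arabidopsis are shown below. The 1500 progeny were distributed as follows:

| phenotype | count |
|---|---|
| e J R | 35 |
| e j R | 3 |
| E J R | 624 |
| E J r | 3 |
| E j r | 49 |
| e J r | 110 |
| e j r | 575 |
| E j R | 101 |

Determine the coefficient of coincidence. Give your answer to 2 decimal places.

The two most frequent reciprocal classes, E J R and e j r, are the parental types, so the F1 was E J R / e j r.
The two rarest classes, E J r and e j R, are the double crossovers. Comparing them with the parentals, only the r allele has switched, so r is the middle locus and the order is e – r – j.
e–r: (84 + 6)/1500 = 0.0600; r–j: (211 + 6)/1500 = 0.1447.
Expected DCO frequency = 0.0600 × 0.1447 ≈ 0.00868; observed = 6/1500 ≈ 0.00400.
Coefficient of coincidence = 0.00400/0.00868 ≈ 0.46.

0.46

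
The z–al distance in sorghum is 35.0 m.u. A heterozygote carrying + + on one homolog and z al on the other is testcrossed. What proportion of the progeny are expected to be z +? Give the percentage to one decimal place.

A map distance of 35.0 m.u. corresponds to a recombination frequency of 0.350.
The F1 is + + / z al, so z + is a recombinant gamete class with expected frequency r/2 = 0.350/2 = 0.1750.
That is 0.1750 = 17.5% of the progeny.

17.5%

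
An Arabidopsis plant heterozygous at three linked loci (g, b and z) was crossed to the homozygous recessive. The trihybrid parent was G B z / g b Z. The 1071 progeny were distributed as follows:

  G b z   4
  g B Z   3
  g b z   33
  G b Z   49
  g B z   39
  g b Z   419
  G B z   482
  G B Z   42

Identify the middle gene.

b

The two rarest classes, G b z and g B Z, are the double crossovers. Comparing them with the parentals, only the b allele has switched, so b is the middle locus and the order is z – b – g.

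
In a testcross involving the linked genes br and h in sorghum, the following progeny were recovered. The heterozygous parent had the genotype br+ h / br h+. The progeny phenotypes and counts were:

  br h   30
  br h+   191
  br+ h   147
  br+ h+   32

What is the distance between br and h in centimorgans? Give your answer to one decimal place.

15.5 centimorgans

The recombinant classes are br+ h+ and br h: 32 + 30 = 62.
Recombination frequency = 62/400 = 0.1550 ≈ 15.5%, i.e. 15.5 centimorgans.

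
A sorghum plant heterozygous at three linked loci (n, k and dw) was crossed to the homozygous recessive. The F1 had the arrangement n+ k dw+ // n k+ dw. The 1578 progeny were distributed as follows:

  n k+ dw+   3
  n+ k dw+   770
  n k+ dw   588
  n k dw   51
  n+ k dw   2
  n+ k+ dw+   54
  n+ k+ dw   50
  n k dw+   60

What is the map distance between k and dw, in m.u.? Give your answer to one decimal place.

7.0 m.u.

The two rarest classes, n+ k dw and n k+ dw+, are the double crossovers. Comparing them with the parentals, only the dw allele has switched, so dw is the middle locus and the order is k – dw – n.
Crossovers in the k–dw interval produce the single-crossover classes n+ k+ dw+ and n k dw (54 + 51 = 105) plus the double crossovers (5).
RF(k–dw) = (105 + 5) / 1578 = 110/1578 = 0.0697 → 7.0 m.u.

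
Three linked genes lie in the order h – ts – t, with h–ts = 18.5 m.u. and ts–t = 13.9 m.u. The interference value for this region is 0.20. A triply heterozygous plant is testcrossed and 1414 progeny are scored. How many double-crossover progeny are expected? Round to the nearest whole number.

Map distances give recombination frequencies of 0.185 and 0.139 for the two intervals.
With interference 0.20 (so coincidence = 0.80), expected double-crossover frequency = 0.185 × 0.139 × 0.80 = 0.02057.
Expected number = 0.02057 × 1414 = 29.09 ≈ 29.

29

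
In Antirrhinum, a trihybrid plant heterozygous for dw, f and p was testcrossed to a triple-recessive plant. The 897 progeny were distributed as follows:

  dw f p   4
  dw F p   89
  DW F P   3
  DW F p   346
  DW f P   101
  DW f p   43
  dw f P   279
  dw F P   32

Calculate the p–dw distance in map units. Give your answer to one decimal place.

22.0 map units

The two most frequent reciprocal classes, dw f P and DW F p, are the parental types, so the F1 was dw f P / DW F p.
The two rarest classes, dw f p and DW F P, are the double crossovers. Comparing them with the parentals, only the p allele has switched, so p is the middle locus and the order is dw – p – f.
Crossovers in the dw–p interval produce the single-crossover classes DW f P and dw F p (101 + 89 = 190) plus the double crossovers (7).
RF(dw–p) = (190 + 7) / 897 = 197/897 = 0.2196 → 22.0 map units.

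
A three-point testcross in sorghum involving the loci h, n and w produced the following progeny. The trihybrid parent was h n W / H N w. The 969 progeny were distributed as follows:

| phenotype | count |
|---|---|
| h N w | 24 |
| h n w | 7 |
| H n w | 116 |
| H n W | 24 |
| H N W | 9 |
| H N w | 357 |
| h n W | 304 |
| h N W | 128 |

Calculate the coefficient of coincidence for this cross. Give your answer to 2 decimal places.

0.93

The two rarest classes, h n w and H N W, are the double crossovers. Comparing them with the parentals, only the w allele has switched, so w is the middle locus and the order is n – w – h.
n–w: (244 + 16)/969 = 0.2683; w–h: (48 + 16)/969 = 0.0660.
Expected DCO frequency = 0.2683 × 0.0660 ≈ 0.01771; observed = 16/969 ≈ 0.01651.
Coefficient of coincidence = 0.01651/0.01771 ≈ 0.93.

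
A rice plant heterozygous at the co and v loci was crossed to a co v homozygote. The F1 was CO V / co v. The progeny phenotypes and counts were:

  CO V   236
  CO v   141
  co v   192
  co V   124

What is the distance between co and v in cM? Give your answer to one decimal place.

38.2 cM

The recombinant classes are CO v and co V: 141 + 124 = 265.
Recombination frequency = 265/693 = 0.3824 ≈ 38.2%, i.e. 38.2 cM.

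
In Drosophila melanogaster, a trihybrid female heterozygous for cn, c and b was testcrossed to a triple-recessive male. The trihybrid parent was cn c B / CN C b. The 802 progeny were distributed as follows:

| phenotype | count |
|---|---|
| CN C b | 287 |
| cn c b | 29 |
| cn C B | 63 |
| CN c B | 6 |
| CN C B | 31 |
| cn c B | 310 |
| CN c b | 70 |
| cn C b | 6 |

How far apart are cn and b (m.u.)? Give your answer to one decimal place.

9.0 m.u.

The two rarest classes, CN c B and cn C b, are the double crossovers. Comparing them with the parentals, only the cn allele has switched, so cn is the middle locus and the order is c – cn – b.
Crossovers in the cn–b interval produce the single-crossover classes cn c b and CN C B (29 + 31 = 60) plus the double crossovers (12).
RF(cn–b) = (60 + 12) / 802 = 72/802 = 0.0898 → 9.0 m.u.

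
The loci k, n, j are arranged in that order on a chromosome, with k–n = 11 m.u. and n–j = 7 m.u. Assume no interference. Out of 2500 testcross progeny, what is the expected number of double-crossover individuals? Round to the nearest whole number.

Map distances give recombination frequencies of 0.110 and 0.070 for the two intervals.
With no interference, expected double-crossover frequency = 0.110 × 0.070 = 0.00770.
Expected number = 0.00770 × 2500 = 19.25 ≈ 19.

19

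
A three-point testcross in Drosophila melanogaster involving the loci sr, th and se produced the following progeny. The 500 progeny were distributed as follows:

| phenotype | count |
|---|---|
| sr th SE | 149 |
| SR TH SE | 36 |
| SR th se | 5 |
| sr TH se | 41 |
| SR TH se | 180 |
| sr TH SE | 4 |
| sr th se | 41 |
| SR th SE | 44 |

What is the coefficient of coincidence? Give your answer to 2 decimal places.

The two most frequent reciprocal classes, SR TH se and sr th SE, are the parental types, so the F1 was SR TH se / sr th SE.
The two rarest classes, SR th se and sr TH SE, are the double crossovers. Comparing them with the parentals, only the th allele has switched, so th is the middle locus and the order is sr – th – se.
sr–th: (85 + 9)/500 = 0.1880; th–se: (77 + 9)/500 = 0.1720.
Expected DCO frequency = 0.1880 × 0.1720 ≈ 0.03234; observed = 9/500 ≈ 0.01800.
Coefficient of coincidence = 0.01800/0.03234 ≈ 0.56.

0.56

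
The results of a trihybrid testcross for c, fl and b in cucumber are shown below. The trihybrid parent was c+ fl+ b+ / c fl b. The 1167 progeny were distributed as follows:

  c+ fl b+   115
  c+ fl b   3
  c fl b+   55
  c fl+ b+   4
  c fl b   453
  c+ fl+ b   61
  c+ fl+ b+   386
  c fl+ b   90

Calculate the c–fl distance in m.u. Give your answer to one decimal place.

The two rarest classes, c fl+ b+ and c+ fl b, are the double crossovers. Comparing them with the parentals, only the c allele has switched, so c is the middle locus and the order is b – c – fl.
Crossovers in the c–fl interval produce the single-crossover classes c+ fl b+ and c fl+ b (115 + 90 = 205) plus the double crossovers (7).
RF(c–fl) = (205 + 7) / 1167 = 212/1167 = 0.1817 → 18.2 m.u.

18.2 m.u.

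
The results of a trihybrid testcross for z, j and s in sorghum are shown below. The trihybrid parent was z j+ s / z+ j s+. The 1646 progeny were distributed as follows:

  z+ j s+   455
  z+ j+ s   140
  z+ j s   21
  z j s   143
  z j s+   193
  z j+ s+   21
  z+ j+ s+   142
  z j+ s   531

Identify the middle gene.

The two rarest classes, z j+ s+ and z+ j s, are the double crossovers. Comparing them with the parentals, only the s allele has switched, so s is the middle locus and the order is j – s – z.

s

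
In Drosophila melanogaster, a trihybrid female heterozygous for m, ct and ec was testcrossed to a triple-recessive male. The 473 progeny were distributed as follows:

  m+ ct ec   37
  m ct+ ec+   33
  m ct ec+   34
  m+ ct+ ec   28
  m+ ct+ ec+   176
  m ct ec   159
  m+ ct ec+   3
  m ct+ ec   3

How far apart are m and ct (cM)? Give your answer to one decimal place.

16.1 cM

The two most frequent reciprocal classes, m+ ct+ ec+ and m ct ec, are the parental types, so the F1 was m+ ct+ ec+ / m ct ec.
The two rarest classes, m+ ct ec+ and m ct+ ec, are the double crossovers. Comparing them with the parentals, only the ct allele has switched, so ct is the middle locus and the order is m – ct – ec.
Crossovers in the m–ct interval produce the single-crossover classes m ct+ ec+ and m+ ct ec (33 + 37 = 70) plus the double crossovers (6).
RF(m–ct) = (70 + 6) / 473 = 76/473 = 0.1607 → 16.1 cM.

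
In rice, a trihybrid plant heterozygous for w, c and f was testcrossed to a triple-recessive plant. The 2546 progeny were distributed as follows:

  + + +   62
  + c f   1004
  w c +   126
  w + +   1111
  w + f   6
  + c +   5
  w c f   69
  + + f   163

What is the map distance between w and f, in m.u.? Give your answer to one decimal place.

The two most frequent reciprocal classes, + c f and w + +, are the parental types, so the F1 was + c f / w + +.
The two rarest classes, + c + and w + f, are the double crossovers. Comparing them with the parentals, only the f allele has switched, so f is the middle locus and the order is w – f – c.
Crossovers in the w–f interval produce the single-crossover classes w c f and + + + (69 + 62 = 131) plus the double crossovers (11).
RF(w–f) = (131 + 11) / 2546 = 142/2546 = 0.0558 → 5.6 m.u.

5.6 m.u.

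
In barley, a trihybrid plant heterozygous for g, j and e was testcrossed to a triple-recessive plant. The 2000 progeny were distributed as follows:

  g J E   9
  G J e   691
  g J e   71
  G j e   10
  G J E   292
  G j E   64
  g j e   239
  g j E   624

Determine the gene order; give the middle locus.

j

The two most frequent reciprocal classes, g j E and G J e, are the parental types, so the F1 was g j E / G J e.
The two rarest classes, g J E and G j e, are the double crossovers. Comparing them with the parentals, only the j allele has switched, so j is the middle locus and the order is e – j – g.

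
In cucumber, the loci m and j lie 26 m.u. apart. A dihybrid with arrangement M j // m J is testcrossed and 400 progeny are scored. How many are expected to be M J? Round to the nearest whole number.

52

A map distance of 26 m.u. corresponds to a recombination frequency of 0.260.
The F1 is M j / m J, so M J is a recombinant gamete class with expected frequency r/2 = 0.260/2 = 0.1300.
Expected number = 0.1300 × 400 = 52.00 ≈ 52.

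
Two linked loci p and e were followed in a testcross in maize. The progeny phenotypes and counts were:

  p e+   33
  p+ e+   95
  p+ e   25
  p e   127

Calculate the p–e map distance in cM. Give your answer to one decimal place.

20.7 cM

The two most frequent classes, p+ e+ (95) and p e (127), are the parental types, so the F1 was p+ e+ / p e.
The recombinant classes are p+ e and p e+: 25 + 33 = 58.
Recombination frequency = 58/280 = 0.2071 ≈ 20.7%, i.e. 20.7 cM.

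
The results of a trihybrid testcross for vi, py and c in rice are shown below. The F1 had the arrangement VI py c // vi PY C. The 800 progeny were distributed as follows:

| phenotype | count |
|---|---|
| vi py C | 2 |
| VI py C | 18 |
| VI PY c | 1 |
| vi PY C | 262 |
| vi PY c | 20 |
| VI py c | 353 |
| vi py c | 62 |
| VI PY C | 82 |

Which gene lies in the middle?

The two rarest classes, VI PY c and vi py C, are the double crossovers. Comparing them with the parentals, only the py allele has switched, so py is the middle locus and the order is vi – py – c.

py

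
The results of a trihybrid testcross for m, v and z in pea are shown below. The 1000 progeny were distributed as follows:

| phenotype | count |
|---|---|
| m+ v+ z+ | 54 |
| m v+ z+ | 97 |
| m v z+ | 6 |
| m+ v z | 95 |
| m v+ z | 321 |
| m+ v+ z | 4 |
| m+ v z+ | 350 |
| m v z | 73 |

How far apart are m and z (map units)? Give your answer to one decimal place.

The two most frequent reciprocal classes, m+ v z+ and m v+ z, are the parental types, so the F1 was m+ v z+ / m v+ z.
The two rarest classes, m v z+ and m+ v+ z, are the double crossovers. Comparing them with the parentals, only the m allele has switched, so m is the middle locus and the order is z – m – v.
Crossovers in the z–m interval produce the single-crossover classes m+ v z and m v+ z+ (95 + 97 = 192) plus the double crossovers (10).
RF(z–m) = (192 + 10) / 1000 = 202/1000 = 0.2020 → 20.2 map units.

20.2 map units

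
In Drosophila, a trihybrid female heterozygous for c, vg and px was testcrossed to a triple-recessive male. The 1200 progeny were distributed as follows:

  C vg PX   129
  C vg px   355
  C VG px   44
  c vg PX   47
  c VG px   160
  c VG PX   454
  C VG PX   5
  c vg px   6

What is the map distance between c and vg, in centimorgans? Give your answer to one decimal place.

The two most frequent reciprocal classes, c VG PX and C vg px, are the parental types, so the F1 was c VG PX / C vg px.
The two rarest classes, C VG PX and c vg px, are the double crossovers. Comparing them with the parentals, only the c allele has switched, so c is the middle locus and the order is px – c – vg.
Crossovers in the c–vg interval produce the single-crossover classes c vg PX and C VG px (47 + 44 = 91) plus the double crossovers (11).
RF(c–vg) = (91 + 11) / 1200 = 102/1200 = 0.0850 → 8.5 centimorgans.

8.5 centimorgans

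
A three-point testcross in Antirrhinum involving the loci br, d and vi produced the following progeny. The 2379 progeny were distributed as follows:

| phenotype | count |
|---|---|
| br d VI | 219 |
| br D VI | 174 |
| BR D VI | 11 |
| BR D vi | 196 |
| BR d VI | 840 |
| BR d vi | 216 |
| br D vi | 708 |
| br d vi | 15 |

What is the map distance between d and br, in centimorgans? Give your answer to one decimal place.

The two most frequent reciprocal classes, BR d VI and br D vi, are the parental types, so the F1 was BR d VI / br D vi.
The two rarest classes, BR D VI and br d vi, are the double crossovers. Comparing them with the parentals, only the d allele has switched, so d is the middle locus and the order is br – d – vi.
Crossovers in the br–d interval produce the single-crossover classes br d VI and BR D vi (219 + 196 = 415) plus the double crossovers (26).
RF(br–d) = (415 + 26) / 2379 = 441/2379 = 0.1854 → 18.5 centimorgans.

18.5 centimorgans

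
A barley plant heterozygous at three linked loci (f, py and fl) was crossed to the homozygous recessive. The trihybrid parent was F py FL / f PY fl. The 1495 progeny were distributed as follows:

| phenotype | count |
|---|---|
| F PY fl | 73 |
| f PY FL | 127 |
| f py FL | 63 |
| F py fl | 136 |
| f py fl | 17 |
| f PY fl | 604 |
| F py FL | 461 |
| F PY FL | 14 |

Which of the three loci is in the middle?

py

The two rarest classes, F PY FL and f py fl, are the double crossovers. Comparing them with the parentals, only the py allele has switched, so py is the middle locus and the order is fl – py – f.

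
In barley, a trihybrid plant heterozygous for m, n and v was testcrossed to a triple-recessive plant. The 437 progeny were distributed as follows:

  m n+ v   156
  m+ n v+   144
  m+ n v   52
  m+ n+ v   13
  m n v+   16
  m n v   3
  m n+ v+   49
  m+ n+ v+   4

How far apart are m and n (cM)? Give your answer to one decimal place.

The two most frequent reciprocal classes, m n+ v and m+ n v+, are the parental types, so the F1 was m n+ v / m+ n v+.
The two rarest classes, m n v and m+ n+ v+, are the double crossovers. Comparing them with the parentals, only the n allele has switched, so n is the middle locus and the order is v – n – m.
Crossovers in the n–m interval produce the single-crossover classes m+ n+ v and m n v+ (13 + 16 = 29) plus the double crossovers (7).
RF(n–m) = (29 + 7) / 437 = 36/437 = 0.0824 → 8.2 cM.

8.2 cM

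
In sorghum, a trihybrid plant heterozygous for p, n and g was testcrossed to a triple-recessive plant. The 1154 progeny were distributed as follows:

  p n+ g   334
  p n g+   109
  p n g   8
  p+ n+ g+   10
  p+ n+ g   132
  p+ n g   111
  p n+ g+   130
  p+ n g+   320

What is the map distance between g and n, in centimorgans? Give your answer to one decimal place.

22.4 centimorgans

The two most frequent reciprocal classes, p+ n g+ and p n+ g, are the parental types, so the F1 was p+ n g+ / p n+ g.
The two rarest classes, p+ n+ g+ and p n g, are the double crossovers. Comparing them with the parentals, only the n allele has switched, so n is the middle locus and the order is p – n – g.
Crossovers in the n–g interval produce the single-crossover classes p+ n g and p n+ g+ (111 + 130 = 241) plus the double crossovers (18).
RF(n–g) = (241 + 18) / 1154 = 259/1154 = 0.2244 → 22.4 centimorgans.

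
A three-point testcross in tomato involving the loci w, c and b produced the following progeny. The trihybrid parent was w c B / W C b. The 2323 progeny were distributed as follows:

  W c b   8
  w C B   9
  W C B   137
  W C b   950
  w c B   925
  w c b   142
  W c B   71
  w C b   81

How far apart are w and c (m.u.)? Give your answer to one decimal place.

The two rarest classes, w C B and W c b, are the double crossovers. Comparing them with the parentals, only the c allele has switched, so c is the middle locus and the order is w – c – b.
Crossovers in the w–c interval produce the single-crossover classes W c B and w C b (71 + 81 = 152) plus the double crossovers (17).
RF(w–c) = (152 + 17) / 2323 = 169/2323 = 0.0728 → 7.3 m.u.

7.3 m.u.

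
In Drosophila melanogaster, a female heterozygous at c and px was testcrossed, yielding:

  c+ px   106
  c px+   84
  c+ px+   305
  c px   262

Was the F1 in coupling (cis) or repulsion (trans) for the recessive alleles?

cis

The two most frequent classes are c+ px+ (305) and c px (262); these are the parental (non-recombinant) types.
So the F1 carried c+ px+ on one chromosome and c px on the other — the recessive alleles are on the same chromosome (cis / coupling).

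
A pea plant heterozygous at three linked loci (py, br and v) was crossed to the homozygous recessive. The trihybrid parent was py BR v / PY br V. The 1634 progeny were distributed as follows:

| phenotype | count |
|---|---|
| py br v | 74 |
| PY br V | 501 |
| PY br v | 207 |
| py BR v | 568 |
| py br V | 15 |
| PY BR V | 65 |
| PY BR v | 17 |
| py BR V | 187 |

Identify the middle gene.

py

The two rarest classes, PY BR v and py br V, are the double crossovers. Comparing them with the parentals, only the py allele has switched, so py is the middle locus and the order is v – py – br.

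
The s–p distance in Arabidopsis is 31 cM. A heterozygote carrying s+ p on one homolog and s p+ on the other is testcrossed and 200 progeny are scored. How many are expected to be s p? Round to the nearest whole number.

31

A map distance of 31 cM corresponds to a recombination frequency of 0.310.
The F1 is s+ p / s p+, so s p is a recombinant gamete class with expected frequency r/2 = 0.310/2 = 0.1550.
Expected number = 0.1550 × 200 = 31.00 ≈ 31.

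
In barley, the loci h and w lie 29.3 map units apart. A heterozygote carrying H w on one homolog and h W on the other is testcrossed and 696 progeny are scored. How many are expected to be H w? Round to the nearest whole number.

246

A map distance of 29.3 map units corresponds to a recombination frequency of 0.293.
The F1 is H w / h W, so H w is a parental gamete class with expected frequency (1 − r)/2 = 0.707/2 = 0.3535.
Expected number = 0.3535 × 696 = 246.04 ≈ 246.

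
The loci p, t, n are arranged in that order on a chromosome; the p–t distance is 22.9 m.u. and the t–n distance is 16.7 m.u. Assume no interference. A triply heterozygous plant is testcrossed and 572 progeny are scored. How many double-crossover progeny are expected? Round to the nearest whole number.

Map distances give recombination frequencies of 0.229 and 0.167 for the two intervals.
With no interference, expected double-crossover frequency = 0.229 × 0.167 = 0.03824.
Expected number = 0.03824 × 572 = 21.87 ≈ 22.

22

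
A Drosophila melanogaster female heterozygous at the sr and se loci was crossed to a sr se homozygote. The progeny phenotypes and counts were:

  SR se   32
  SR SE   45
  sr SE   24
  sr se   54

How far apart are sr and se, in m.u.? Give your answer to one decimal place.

The two most frequent classes, SR SE (45) and sr se (54), are the parental types, so the F1 was SR SE / sr se.
The recombinant classes are SR se and sr SE: 32 + 24 = 56.
Recombination frequency = 56/155 = 0.3613 ≈ 36.1%, i.e. 36.1 m.u.

36.1 m.u.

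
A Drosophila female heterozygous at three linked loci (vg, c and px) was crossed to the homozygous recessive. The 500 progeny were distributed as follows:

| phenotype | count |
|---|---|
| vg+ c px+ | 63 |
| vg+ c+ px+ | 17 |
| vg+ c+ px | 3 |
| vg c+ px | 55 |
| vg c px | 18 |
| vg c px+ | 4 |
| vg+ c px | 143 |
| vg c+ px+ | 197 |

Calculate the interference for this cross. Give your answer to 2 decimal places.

The two most frequent reciprocal classes, vg+ c px and vg c+ px+, are the parental types, so the F1 was vg+ c px / vg c+ px+.
The two rarest classes, vg+ c+ px and vg c px+, are the double crossovers. Comparing them with the parentals, only the c allele has switched, so c is the middle locus and the order is vg – c – px.
vg–c: (35 + 7)/500 = 0.0840; c–px: (118 + 7)/500 = 0.2500.
Expected DCO frequency = 0.0840 × 0.2500 ≈ 0.02100; observed = 7/500 ≈ 0.01400.
Coefficient of coincidence = 0.01400/0.02100 ≈ 0.67; interference = 1 − 0.67 = 0.33.

0.33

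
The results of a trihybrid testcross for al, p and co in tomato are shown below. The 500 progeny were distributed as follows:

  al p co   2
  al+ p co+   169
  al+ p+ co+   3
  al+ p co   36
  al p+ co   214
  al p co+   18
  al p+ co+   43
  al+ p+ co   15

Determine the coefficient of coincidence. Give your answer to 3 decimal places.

0.783

The two most frequent reciprocal classes, al+ p co+ and al p+ co, are the parental types, so the F1 was al+ p co+ / al p+ co.
The two rarest classes, al+ p+ co+ and al p co, are the double crossovers. Comparing them with the parentals, only the p allele has switched, so p is the middle locus and the order is al – p – co.
al–p: (33 + 5)/500 = 0.0760; p–co: (79 + 5)/500 = 0.1680.
Expected DCO frequency = 0.0760 × 0.1680 ≈ 0.01277; observed = 5/500 ≈ 0.01000.
Coefficient of coincidence = 0.01000/0.01277 ≈ 0.783.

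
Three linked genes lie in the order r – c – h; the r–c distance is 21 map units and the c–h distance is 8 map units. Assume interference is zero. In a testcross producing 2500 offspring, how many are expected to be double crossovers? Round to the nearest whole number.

42

Map distances give recombination frequencies of 0.210 and 0.080 for the two intervals.
With no interference, expected double-crossover frequency = 0.210 × 0.080 = 0.01680.
Expected number = 0.01680 × 2500 = 42.00 ≈ 42.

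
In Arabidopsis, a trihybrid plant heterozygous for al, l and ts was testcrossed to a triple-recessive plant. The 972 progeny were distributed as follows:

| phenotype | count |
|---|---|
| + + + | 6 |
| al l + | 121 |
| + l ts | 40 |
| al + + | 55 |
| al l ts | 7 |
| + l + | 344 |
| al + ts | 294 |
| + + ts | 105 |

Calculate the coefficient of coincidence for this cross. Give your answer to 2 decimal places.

0.49

The two most frequent reciprocal classes, + l + and al + ts, are the parental types, so the F1 was + l + / al + ts.
The two rarest classes, + + + and al l ts, are the double crossovers. Comparing them with the parentals, only the l allele has switched, so l is the middle locus and the order is ts – l – al.
ts–l: (95 + 13)/972 = 0.1111; l–al: (226 + 13)/972 = 0.2459.
Expected DCO frequency = 0.1111 × 0.2459 ≈ 0.02732; observed = 13/972 ≈ 0.01337.
Coefficient of coincidence = 0.01337/0.02732 ≈ 0.49.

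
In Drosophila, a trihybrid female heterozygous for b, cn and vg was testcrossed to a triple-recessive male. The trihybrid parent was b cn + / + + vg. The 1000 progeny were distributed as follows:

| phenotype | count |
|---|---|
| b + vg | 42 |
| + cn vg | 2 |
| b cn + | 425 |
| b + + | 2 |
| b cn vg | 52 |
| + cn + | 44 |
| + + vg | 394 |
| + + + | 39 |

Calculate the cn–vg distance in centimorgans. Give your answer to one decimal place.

9.5 centimorgans

The two rarest classes, b + + and + cn vg, are the double crossovers. Comparing them with the parentals, only the cn allele has switched, so cn is the middle locus and the order is b – cn – vg.
Crossovers in the cn–vg interval produce the single-crossover classes b cn vg and + + + (52 + 39 = 91) plus the double crossovers (4).
RF(cn–vg) = (91 + 4) / 1000 = 95/1000 = 0.0950 → 9.5 centimorgans.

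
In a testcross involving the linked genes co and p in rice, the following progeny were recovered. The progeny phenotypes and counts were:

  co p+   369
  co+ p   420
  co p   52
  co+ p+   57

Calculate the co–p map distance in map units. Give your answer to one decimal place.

12.1 map units

The two most frequent classes, co+ p (420) and co p+ (369), are the parental types, so the F1 was co+ p / co p+.
The recombinant classes are co+ p+ and co p: 57 + 52 = 109.
Recombination frequency = 109/898 = 0.1214 ≈ 12.1%, i.e. 12.1 map units.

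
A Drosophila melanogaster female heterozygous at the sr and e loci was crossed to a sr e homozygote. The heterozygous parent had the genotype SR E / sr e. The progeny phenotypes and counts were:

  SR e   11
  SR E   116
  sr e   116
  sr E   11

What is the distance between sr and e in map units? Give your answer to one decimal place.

8.7 map units

The recombinant classes are SR e and sr E: 11 + 11 = 22.
Recombination frequency = 22/254 = 0.0866 ≈ 8.7%, i.e. 8.7 map units.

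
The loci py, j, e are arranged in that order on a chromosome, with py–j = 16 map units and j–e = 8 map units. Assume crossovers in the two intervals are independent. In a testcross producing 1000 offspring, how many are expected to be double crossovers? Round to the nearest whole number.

13

Map distances give recombination frequencies of 0.160 and 0.080 for the two intervals.
With no interference, expected double-crossover frequency = 0.160 × 0.080 = 0.01280.
Expected number = 0.01280 × 1000 = 12.80 ≈ 13.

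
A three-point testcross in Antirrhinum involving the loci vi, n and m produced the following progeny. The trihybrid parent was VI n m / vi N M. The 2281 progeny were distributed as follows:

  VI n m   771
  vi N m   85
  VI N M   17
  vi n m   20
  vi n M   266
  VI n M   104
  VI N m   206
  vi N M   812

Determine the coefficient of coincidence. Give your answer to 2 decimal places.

The two rarest classes, vi n m and VI N M, are the double crossovers. Comparing them with the parentals, only the vi allele has switched, so vi is the middle locus and the order is n – vi – m.
n–vi: (472 + 37)/2281 = 0.2231; vi–m: (189 + 37)/2281 = 0.0991.
Expected DCO frequency = 0.2231 × 0.0991 ≈ 0.02211; observed = 37/2281 ≈ 0.01622.
Coefficient of coincidence = 0.01622/0.02211 ≈ 0.73.

0.73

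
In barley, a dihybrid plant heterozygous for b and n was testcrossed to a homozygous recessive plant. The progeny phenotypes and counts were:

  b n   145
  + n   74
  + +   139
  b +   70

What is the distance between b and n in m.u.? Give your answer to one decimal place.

33.6 m.u.

The two most frequent classes, + + (139) and b n (145), are the parental types, so the F1 was + + / b n.
The recombinant classes are + n and b +: 74 + 70 = 144.
Recombination frequency = 144/428 = 0.3364 ≈ 33.6%, i.e. 33.6 m.u.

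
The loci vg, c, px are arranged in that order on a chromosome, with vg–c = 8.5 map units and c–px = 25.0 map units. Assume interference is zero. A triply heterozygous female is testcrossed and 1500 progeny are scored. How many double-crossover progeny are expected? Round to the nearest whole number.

Map distances give recombination frequencies of 0.085 and 0.250 for the two intervals.
With no interference, expected double-crossover frequency = 0.085 × 0.250 = 0.02125.
Expected number = 0.02125 × 1500 = 31.88 ≈ 32.

32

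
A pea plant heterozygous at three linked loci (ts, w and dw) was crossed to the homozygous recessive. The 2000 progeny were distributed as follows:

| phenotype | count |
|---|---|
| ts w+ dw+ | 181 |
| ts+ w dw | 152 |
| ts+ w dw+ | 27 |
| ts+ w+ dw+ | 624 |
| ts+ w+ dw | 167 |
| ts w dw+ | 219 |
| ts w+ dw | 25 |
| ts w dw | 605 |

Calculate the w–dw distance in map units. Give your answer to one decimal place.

The two most frequent reciprocal classes, ts w dw and ts+ w+ dw+, are the parental types, so the F1 was ts w dw / ts+ w+ dw+.
The two rarest classes, ts w+ dw and ts+ w dw+, are the double crossovers. Comparing them with the parentals, only the w allele has switched, so w is the middle locus and the order is ts – w – dw.
Crossovers in the w–dw interval produce the single-crossover classes ts w dw+ and ts+ w+ dw (219 + 167 = 386) plus the double crossovers (52).
RF(w–dw) = (386 + 52) / 2000 = 438/2000 = 0.2190 → 21.9 map units.

21.9 map units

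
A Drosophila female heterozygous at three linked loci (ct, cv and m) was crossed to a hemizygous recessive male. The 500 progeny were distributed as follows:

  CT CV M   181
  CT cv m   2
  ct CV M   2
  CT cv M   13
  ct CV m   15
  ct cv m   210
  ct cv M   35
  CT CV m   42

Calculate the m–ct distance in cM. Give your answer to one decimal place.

16.2 cM

The two most frequent reciprocal classes, CT CV M and ct cv m, are the parental types, so the F1 was CT CV M / ct cv m.
The two rarest classes, ct CV M and CT cv m, are the double crossovers. Comparing them with the parentals, only the ct allele has switched, so ct is the middle locus and the order is m – ct – cv.
Crossovers in the m–ct interval produce the single-crossover classes CT CV m and ct cv M (42 + 35 = 77) plus the double crossovers (4).
RF(m–ct) = (77 + 4) / 500 = 81/500 = 0.1620 → 16.2 cM.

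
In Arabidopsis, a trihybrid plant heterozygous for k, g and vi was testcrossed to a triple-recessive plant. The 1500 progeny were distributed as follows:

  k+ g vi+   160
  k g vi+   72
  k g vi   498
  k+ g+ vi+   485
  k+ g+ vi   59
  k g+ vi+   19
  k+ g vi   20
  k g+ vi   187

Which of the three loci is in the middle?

The two most frequent reciprocal classes, k g vi and k+ g+ vi+, are the parental types, so the F1 was k g vi / k+ g+ vi+.
The two rarest classes, k+ g vi and k g+ vi+, are the double crossovers. Comparing them with the parentals, only the k allele has switched, so k is the middle locus and the order is vi – k – g.

k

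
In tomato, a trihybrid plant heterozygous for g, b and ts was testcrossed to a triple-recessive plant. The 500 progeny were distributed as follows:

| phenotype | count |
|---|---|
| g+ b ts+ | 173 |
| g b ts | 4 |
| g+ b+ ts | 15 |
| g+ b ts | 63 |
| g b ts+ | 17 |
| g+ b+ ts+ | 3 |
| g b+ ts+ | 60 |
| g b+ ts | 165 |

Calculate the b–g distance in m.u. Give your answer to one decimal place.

The two most frequent reciprocal classes, g+ b ts+ and g b+ ts, are the parental types, so the F1 was g+ b ts+ / g b+ ts.
The two rarest classes, g+ b+ ts+ and g b ts, are the double crossovers. Comparing them with the parentals, only the b allele has switched, so b is the middle locus and the order is ts – b – g.
Crossovers in the b–g interval produce the single-crossover classes g b ts+ and g+ b+ ts (17 + 15 = 32) plus the double crossovers (7).
RF(b–g) = (32 + 7) / 500 = 39/500 = 0.0780 → 7.8 m.u.

7.8 m.u.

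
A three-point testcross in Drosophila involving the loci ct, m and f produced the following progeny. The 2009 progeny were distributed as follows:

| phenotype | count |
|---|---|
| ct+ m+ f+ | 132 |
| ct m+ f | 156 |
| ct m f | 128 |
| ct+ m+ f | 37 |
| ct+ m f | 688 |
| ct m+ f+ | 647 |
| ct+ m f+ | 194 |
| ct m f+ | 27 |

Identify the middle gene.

m

The two most frequent reciprocal classes, ct m+ f+ and ct+ m f, are the parental types, so the F1 was ct m+ f+ / ct+ m f.
The two rarest classes, ct m f+ and ct+ m+ f, are the double crossovers. Comparing them with the parentals, only the m allele has switched, so m is the middle locus and the order is ct – m – f.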